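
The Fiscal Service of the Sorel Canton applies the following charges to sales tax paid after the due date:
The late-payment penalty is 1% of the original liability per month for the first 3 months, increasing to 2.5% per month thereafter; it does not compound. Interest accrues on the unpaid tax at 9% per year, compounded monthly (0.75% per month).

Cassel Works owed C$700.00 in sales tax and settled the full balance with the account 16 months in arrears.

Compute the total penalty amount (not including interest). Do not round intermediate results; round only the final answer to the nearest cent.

C$248.50

Penalty, months 1–3: 3 × 1% × C$700.00 = C$21.00
Penalty, months 4–16: 13 × 2.5% × C$700.00 = C$227.50
Total penalty = C$21.00 + C$227.50 = C$248.50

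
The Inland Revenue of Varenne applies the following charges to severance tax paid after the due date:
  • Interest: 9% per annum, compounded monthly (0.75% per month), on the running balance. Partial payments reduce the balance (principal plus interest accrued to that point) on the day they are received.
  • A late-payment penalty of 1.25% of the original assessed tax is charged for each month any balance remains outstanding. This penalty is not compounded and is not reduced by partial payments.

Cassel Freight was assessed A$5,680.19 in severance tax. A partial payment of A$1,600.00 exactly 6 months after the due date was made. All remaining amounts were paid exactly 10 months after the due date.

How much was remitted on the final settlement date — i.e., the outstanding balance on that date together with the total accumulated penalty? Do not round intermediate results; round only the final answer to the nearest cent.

Balance at month 6: A$5,680.1900 × (1 + 0.0075)^6 = A$5,940.6394…
After A$1,600.00 payment: A$5,940.6394… − A$1,600.00 = A$4,340.6394…
Balance at month 10: A$4,340.6394… × (1 + 0.0075)^4 = A$4,472.3309…
Penalty: 10 × 1.25% × A$5,680.19 = A$710.02…
Final settlement = outstanding balance + penalty = A$4,472.3309… + A$710.02… = A$5,182.35

A$5,182.35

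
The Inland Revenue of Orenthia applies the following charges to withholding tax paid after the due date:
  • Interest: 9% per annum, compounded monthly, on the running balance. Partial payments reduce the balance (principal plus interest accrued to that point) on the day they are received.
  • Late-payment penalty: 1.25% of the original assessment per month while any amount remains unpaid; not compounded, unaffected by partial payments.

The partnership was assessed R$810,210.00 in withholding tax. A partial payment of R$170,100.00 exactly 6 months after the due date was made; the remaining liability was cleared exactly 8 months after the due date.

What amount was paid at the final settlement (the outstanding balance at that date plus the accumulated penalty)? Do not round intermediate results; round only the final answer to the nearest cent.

Monthly rate = 9% ÷ 12 = 0.75%
Balance at month 6: R$810,210.0000 × (1 + 0.0075)^6 = R$847,359.9394…
After R$170,100.00 payment: R$847,359.9394… − R$170,100.00 = R$677,259.9394…
Balance at month 8: R$677,259.9394… × (1 + 0.0075)^2 = R$687,456.9344…
Penalty: 8 × 1.25% × R$810,210.00 = R$81,021.00
Final settlement = outstanding balance + penalty = R$687,456.9344… + R$81,021.00 = R$768,477.93

R$768,477.93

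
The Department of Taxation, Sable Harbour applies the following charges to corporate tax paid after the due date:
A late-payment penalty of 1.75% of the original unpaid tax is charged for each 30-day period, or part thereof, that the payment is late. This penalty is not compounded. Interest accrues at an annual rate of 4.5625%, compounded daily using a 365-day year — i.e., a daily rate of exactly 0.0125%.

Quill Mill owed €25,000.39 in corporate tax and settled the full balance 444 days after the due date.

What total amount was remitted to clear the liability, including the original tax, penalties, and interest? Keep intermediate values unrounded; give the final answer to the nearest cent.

Penalty periods: ⌈444/30⌉ = 15; penalty = 15 × 1.75% × €25,000.39 = €6,562.60…
Interest: €25,000.39 × ((1 + 0.000125)^444 − 1) = €25,000.39 × 0.05706535… = €1,426.6560…
Total = €25,000.39 + €6,562.6024… + €1,426.6560… = €32,989.65

€32,989.65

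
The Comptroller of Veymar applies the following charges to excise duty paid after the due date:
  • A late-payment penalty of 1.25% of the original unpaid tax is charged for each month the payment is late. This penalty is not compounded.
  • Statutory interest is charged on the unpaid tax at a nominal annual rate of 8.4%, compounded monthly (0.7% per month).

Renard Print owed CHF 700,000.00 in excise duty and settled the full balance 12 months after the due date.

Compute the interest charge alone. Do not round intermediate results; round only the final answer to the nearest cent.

Interest: CHF 700,000.00 × ((1 + 0.007)^12 − 1) = CHF 700,000.00 × 0.0873107… = CHF 61,117.4633…

CHF 61,117.46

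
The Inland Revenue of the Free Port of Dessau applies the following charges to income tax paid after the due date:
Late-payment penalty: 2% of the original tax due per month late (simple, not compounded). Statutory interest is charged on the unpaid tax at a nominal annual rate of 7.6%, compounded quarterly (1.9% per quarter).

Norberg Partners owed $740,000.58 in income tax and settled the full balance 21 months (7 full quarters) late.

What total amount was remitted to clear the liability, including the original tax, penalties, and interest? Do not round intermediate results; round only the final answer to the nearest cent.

Late-payment penalty = 2% × $740,000.58 × 21 mo = $310,800.24…
Interest: $740,000.58 × ((1 + 0.019)^7 − 1) = $740,000.58 × 0.1408257… = $104,211.0838…
Total = $740,000.58 + $310,800.2436 + $104,211.0838… = $1,155,011.91

$1,155,011.91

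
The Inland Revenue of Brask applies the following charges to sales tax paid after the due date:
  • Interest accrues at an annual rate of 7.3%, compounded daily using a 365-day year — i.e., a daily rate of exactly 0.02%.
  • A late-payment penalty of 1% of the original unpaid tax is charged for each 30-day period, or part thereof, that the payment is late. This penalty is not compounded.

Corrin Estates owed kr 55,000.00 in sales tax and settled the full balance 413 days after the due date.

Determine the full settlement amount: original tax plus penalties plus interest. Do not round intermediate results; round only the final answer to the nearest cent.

Penalty periods: ⌈413/30⌉ = 14; penalty = 14 × 1% × kr 55,000.00 = kr 7,700.00
Interest: kr 55,000.00 × ((1 + 0.0002)^413 − 1) = kr 55,000.00 × 0.08609831… = kr 4,735.4070…
Total = kr 55,000.00 + kr 7,700.0000 + kr 4,735.4070… = kr 67,435.41

kr 67,435.41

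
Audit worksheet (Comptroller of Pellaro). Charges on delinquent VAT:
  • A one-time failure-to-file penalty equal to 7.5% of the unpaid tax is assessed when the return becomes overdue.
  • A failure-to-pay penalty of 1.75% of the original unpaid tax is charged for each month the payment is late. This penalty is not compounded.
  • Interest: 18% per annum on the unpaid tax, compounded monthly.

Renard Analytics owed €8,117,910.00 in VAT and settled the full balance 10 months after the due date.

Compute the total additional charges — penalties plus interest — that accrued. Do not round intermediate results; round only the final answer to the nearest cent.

€3,332,733.47

Failure-to-file penalty: 7.5% × €8,117,910.00 = €608,843.25
Failure-to-pay penalty: 10 × 1.75% × €8,117,910.00 = €1,420,634.25
Interest (18%/yr ÷ 12 = 1.5%/month): €8,117,910.00 × ((1 + 0.015)^10 − 1) = €1,303,255.9689…
Penalties + interest = €2,029,477.5000 + €1,303,255.9689… = €3,332,733.47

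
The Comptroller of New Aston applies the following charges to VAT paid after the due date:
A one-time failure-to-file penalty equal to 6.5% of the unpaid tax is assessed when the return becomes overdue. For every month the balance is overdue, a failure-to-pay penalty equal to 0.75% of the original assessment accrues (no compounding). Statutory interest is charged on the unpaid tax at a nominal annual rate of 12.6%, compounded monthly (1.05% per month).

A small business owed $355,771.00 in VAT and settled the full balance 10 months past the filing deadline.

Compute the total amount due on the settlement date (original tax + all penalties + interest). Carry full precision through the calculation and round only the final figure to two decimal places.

$444,750.31

Failure-to-file penalty: 6.5% × $355,771.00 = $23,125.12…
Failure-to-pay penalty = 0.75% × $355,771.00 × 10 mo = $26,682.83…
Interest: $355,771.00 × ((1 + 0.0105)^10 − 1) = $355,771.00 × 0.1101028… = $39,171.3655…
Total = $355,771.00 + $49,807.9400 + $39,171.3655… = $444,750.31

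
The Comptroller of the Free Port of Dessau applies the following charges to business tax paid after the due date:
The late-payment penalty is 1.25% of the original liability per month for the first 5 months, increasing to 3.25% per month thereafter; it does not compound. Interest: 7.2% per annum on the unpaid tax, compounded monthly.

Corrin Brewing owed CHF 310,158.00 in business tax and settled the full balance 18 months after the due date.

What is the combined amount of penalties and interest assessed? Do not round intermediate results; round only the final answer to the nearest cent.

CHF 185,687.96

Penalty, months 1–5: 5 × 1.25% × CHF 310,158.00 = CHF 19,384.88…
Penalty, months 6–18: 13 × 3.25% × CHF 310,158.00 = CHF 131,041.76…
Interest (7.2%/yr ÷ 12 = 0.6%/month): CHF 310,158.00 × ((1 + 0.006)^18 − 1) = CHF 35,261.3324…
Penalties + interest = CHF 150,426.6300 + CHF 35,261.3324… = CHF 185,687.96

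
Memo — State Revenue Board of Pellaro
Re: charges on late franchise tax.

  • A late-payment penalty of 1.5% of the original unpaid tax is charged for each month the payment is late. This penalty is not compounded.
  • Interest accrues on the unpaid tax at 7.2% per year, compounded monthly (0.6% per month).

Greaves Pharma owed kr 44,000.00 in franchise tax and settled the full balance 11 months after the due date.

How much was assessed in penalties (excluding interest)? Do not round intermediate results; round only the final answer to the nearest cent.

Late-payment penalty: 11 × 1.5% × kr 44,000.00 = kr 7,260.00

kr 7,260.00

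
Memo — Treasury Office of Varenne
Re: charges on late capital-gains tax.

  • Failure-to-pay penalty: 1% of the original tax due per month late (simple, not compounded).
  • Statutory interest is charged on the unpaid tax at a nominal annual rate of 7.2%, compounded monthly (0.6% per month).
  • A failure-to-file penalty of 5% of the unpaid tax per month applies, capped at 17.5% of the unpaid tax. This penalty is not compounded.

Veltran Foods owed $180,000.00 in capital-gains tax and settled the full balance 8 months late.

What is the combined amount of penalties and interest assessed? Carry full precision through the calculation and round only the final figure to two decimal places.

Failure-to-file: 8 × 5% × $180,000.00 = $72,000.00, capped at 17.5% × $180,000.00 = $31,500.00
Failure-to-pay penalty = 1% × $180,000.00 × 8 mo = $14,400.00
Interest: $180,000.00 × ((1 + 0.006)^8 − 1) = $180,000.00 × 0.0490202… = $8,823.6337…
Penalties + interest = $45,900.0000 + $8,823.6337… = $54,723.63

$54,723.63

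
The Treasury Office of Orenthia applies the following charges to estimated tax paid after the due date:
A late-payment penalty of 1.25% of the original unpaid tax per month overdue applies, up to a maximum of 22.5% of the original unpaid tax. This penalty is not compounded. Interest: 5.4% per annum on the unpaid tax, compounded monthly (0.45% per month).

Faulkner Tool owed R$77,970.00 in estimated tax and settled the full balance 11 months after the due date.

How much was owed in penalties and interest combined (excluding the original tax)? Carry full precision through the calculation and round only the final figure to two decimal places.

R$14,668.41

Penalty: 11 × 1.25% × R$77,970.00 = R$10,720.88… (below the 22.5% cap of R$17,543.25)
Interest: R$77,970.00 × ((1 + 0.0045)^11 − 1) = R$77,970.00 × 0.0506289… = R$3,947.5370…
Penalties + interest = R$10,720.8750 + R$3,947.5370… = R$14,668.41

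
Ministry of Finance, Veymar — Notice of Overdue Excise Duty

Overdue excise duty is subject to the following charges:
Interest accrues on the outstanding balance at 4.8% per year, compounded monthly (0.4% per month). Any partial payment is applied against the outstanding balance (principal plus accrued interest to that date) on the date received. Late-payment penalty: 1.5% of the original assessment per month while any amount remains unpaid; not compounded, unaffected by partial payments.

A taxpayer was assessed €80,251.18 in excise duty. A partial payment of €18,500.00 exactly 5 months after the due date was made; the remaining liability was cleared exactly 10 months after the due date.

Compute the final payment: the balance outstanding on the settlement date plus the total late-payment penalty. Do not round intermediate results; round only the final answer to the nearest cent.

€76,684.33

Balance at month 5: €80,251.1800 × (1 + 0.004)^5 = €81,869.0953…
After €18,500.00 payment: €81,869.0953… − €18,500.00 = €63,369.0953…
Balance at month 10: €63,369.0953… × (1 + 0.004)^5 = €64,646.6569…
Penalty: 10 × 1.5% × €80,251.18 = €12,037.68…
Final settlement = outstanding balance + penalty = €64,646.6569… + €12,037.68… = €76,684.33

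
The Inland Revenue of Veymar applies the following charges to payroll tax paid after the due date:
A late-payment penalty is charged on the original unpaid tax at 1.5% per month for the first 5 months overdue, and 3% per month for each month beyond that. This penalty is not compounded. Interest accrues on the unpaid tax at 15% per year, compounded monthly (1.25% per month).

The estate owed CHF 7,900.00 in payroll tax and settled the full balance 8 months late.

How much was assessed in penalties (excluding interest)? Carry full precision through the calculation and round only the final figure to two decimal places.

Penalty, months 1–5: 5 × 1.5% × CHF 7,900.00 = CHF 592.50
Penalty, months 6–8: 3 × 3% × CHF 7,900.00 = CHF 711.00
Total penalty = CHF 592.50 + CHF 711.00 = CHF 1,303.50

CHF 1,303.50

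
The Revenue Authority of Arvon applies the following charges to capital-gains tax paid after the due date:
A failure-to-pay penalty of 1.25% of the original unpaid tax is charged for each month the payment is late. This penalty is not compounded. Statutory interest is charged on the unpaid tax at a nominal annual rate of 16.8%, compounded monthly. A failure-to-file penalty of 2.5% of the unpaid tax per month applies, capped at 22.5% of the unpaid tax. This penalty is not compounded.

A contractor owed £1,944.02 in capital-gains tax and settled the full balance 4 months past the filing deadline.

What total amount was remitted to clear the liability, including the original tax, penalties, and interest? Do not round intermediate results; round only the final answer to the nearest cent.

Failure-to-file: 4 × 2.5% × £1,944.02 = £194.40… (under the 22.5% cap)
Failure-to-pay penalty = 1.25% × £1,944.02 × 4 mo = £97.20…
Interest (16.8%/yr ÷ 12 = 1.4%/month): £1,944.02 × ((1 + 0.014)^4 − 1) = £111.1727…
Total = £1,944.02 + £291.6030 + £111.1727… = £2,346.80

£2,346.80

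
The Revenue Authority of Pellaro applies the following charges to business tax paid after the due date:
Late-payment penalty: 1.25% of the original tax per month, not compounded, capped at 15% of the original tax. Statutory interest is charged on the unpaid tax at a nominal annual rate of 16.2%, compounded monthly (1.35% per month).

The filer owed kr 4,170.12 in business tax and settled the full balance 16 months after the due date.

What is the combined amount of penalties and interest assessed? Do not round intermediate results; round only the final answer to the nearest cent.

kr 1,623.47

Penalty (uncapped): 16 × 1.25% × kr 4,170.12 = kr 834.02…; cap = 15% × kr 4,170.12 = kr 625.52… → penalty = kr 625.52…
Interest: kr 4,170.12 × ((1 + 0.0135)^16 − 1) = kr 4,170.12 × 0.2393103… = kr 997.9525…
Penalties + interest = kr 625.5180 + kr 997.9525… = kr 1,623.47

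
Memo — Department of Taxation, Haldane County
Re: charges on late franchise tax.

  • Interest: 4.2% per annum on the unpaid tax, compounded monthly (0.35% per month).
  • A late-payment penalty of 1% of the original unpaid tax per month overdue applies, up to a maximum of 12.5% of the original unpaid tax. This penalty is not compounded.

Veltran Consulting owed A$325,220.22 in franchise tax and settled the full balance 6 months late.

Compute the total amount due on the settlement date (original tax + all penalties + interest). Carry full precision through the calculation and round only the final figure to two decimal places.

Penalty: 6 × 1% × A$325,220.22 = A$19,513.21… (below the 12.5% cap of A$40,652.53…)
Interest: A$325,220.22 × ((1 + 0.0035)^6 − 1) = A$325,220.22 × 0.0211846… = A$6,889.6634…
Total = A$325,220.22 + A$19,513.2132 + A$6,889.6634… = A$351,623.10

A$351,623.10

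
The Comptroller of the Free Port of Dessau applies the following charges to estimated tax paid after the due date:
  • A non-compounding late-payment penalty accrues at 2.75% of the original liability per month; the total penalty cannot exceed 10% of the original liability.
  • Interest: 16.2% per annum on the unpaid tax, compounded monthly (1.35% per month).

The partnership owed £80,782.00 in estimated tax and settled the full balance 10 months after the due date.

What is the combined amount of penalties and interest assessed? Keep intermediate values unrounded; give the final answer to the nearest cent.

£19,670.71

Penalty (uncapped): 10 × 2.75% × £80,782.00 = £22,215.05; cap = 10% × £80,782.00 = £8,078.20 → penalty = £8,078.20
Interest: £80,782.00 × ((1 + 0.0135)^10 − 1) = £80,782.00 × 0.1435036… = £11,592.5066…
Penalties + interest = £8,078.2000 + £11,592.5066… = £19,670.71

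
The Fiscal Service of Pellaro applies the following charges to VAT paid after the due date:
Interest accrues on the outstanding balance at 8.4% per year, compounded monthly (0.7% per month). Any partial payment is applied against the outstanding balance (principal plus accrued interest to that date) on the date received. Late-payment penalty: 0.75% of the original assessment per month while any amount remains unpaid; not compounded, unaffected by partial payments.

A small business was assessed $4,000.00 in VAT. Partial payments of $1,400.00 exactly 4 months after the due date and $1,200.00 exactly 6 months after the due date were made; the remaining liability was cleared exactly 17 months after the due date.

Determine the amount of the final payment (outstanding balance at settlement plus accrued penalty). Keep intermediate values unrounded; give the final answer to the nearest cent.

Balance at month 4: $4,000.0000 × (1 + 0.007)^4 = $4,113.1815…
After $1,400.00 payment: $4,113.1815… − $1,400.00 = $2,713.1815…
Balance at month 6: $2,713.1815… × (1 + 0.007)^2 = $2,751.2990…
After $1,200.00 payment: $2,751.2990… − $1,200.00 = $1,551.2990…
Balance at month 17: $1,551.2990… × (1 + 0.007)^11 = $1,675.0188…
Penalty: 17 × 0.75% × $4,000.00 = $510.00
Final settlement = outstanding balance + penalty = $1,675.0188… + $510.00 = $2,185.02

$2,185.02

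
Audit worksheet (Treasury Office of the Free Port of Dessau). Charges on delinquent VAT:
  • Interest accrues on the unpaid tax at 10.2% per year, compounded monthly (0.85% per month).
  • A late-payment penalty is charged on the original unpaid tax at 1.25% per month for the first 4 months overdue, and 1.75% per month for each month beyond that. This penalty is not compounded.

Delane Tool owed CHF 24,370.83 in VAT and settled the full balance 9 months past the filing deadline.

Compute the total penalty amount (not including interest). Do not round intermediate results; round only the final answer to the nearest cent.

CHF 3,350.99

Penalty, months 1–4: 4 × 1.25% × CHF 24,370.83 = CHF 1,218.54…
Penalty, months 5–9: 5 × 1.75% × CHF 24,370.83 = CHF 2,132.45…
Total penalty = CHF 1,218.54… + CHF 2,132.45… = CHF 3,350.99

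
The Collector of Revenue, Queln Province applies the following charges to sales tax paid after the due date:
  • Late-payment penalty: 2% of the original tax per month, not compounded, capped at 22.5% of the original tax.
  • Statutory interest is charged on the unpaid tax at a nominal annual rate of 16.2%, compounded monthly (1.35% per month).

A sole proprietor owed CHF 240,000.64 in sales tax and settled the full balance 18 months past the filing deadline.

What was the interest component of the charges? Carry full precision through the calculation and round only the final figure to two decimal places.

CHF 65,519.58

Interest: CHF 240,000.64 × ((1 + 0.0135)^18 − 1) = CHF 240,000.64 × 0.2729975… = CHF 65,519.5774…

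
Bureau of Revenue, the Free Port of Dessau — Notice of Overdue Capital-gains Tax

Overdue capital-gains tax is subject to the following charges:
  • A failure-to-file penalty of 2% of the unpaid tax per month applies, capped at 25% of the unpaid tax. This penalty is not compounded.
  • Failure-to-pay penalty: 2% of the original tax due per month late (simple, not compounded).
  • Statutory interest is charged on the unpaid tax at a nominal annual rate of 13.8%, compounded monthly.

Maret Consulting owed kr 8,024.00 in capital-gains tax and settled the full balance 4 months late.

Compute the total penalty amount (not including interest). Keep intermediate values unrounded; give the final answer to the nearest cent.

Failure-to-file: 4 × 2% × kr 8,024.00 = kr 641.92 (under the 25% cap)
Failure-to-pay penalty = 2% × kr 8,024.00 × 4 mo = kr 641.92
Total penalty = kr 641.92 + kr 641.92 = kr 1,283.84

kr 1,283.84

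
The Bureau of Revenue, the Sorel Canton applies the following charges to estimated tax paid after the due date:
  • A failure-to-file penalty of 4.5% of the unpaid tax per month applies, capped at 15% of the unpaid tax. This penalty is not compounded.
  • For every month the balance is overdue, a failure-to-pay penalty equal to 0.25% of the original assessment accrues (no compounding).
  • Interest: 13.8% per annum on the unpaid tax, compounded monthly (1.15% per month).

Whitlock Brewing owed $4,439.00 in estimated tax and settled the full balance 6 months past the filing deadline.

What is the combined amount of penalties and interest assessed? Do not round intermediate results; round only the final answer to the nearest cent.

Failure-to-file: 6 × 4.5% × $4,439.00 = $1,198.53, capped at 15% × $4,439.00 = $665.85
Failure-to-pay penalty = 0.25% × $4,439.00 × 6 mo = $66.59…
Interest: $4,439.00 × ((1 + 0.0115)^6 − 1) = $4,439.00 × 0.0710144… = $315.2331…
Penalties + interest = $732.4350 + $315.2331… = $1,047.67

$1,047.67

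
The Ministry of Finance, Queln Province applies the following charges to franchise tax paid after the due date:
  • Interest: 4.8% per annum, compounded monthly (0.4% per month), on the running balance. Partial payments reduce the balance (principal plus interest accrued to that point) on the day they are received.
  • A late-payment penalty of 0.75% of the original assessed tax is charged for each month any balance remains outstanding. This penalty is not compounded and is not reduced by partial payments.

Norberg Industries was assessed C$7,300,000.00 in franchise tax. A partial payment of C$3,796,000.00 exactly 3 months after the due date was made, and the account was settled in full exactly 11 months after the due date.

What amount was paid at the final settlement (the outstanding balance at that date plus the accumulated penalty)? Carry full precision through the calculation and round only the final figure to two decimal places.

Balance at month 3: C$7,300,000.0000 × (1 + 0.004)^3 = C$7,387,950.8672
After C$3,796,000.00 payment: C$7,387,950.8672 − C$3,796,000.00 = C$3,591,950.8672
Balance at month 11: C$3,591,950.8672 × (1 + 0.004)^8 = C$3,708,515.4271…
Penalty: 11 × 0.75% × C$7,300,000.00 = C$602,250.00
Final settlement = outstanding balance + penalty = C$3,708,515.4271… + C$602,250.00 = C$4,310,765.43

C$4,310,765.43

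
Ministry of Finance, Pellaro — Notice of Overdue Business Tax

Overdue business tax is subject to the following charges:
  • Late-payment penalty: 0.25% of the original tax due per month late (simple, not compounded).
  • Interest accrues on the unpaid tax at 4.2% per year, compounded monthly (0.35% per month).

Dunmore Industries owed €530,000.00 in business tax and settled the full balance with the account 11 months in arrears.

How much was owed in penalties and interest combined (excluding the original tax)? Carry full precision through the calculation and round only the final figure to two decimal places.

Late-payment penalty: 11 × 0.25% × €530,000.00 = €14,575.00
Interest: €530,000.00 × ((1 + 0.0035)^11 − 1) = €530,000.00 × 0.0391809… = €20,765.8633…
Penalties + interest = €14,575.0000 + €20,765.8633… = €35,340.86

€35,340.86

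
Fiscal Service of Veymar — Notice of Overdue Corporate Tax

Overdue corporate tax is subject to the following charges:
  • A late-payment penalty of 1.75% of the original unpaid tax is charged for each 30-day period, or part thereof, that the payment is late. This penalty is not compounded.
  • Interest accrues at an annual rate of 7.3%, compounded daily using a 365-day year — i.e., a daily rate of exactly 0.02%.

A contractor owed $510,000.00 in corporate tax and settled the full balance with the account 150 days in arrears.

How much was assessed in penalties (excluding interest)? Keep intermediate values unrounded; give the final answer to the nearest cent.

Penalty periods: ⌈150/30⌉ = 5; penalty = 5 × 1.75% × $510,000.00 = $44,625.00

$44,625.00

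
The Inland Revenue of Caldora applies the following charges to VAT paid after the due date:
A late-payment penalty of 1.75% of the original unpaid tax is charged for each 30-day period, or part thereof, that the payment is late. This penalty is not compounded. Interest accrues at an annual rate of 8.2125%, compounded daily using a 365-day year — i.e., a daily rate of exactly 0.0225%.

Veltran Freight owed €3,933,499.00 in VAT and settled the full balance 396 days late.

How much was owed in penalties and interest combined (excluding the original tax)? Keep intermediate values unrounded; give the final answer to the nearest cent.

€1,330,226.81

Penalty periods: ⌈396/30⌉ = 14; penalty = 14 × 1.75% × €3,933,499.00 = €963,707.26…
Interest: €3,933,499.00 × ((1 + 0.000225)^396 − 1) = €3,933,499.00 × 0.09317901… = €366,519.5572…
Penalties + interest = €963,707.2550 + €366,519.5572… = €1,330,226.81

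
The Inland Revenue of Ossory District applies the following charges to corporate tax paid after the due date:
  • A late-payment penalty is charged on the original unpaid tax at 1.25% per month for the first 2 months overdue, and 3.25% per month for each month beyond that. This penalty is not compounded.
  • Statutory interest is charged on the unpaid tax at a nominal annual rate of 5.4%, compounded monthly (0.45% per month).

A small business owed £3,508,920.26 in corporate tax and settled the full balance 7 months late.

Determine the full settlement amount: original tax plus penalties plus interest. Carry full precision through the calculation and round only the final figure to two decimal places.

Penalty, months 1–2: 2 × 1.25% × £3,508,920.26 = £87,723.01…
Penalty, months 3–7: 5 × 3.25% × £3,508,920.26 = £570,199.54…
Interest: £3,508,920.26 × ((1 + 0.0045)^7 − 1) = £3,508,920.26 × 0.0319285… = £112,034.3983…
Total = £3,508,920.26 + £657,922.5488… + £112,034.3983… = £4,278,877.21

£4,278,877.21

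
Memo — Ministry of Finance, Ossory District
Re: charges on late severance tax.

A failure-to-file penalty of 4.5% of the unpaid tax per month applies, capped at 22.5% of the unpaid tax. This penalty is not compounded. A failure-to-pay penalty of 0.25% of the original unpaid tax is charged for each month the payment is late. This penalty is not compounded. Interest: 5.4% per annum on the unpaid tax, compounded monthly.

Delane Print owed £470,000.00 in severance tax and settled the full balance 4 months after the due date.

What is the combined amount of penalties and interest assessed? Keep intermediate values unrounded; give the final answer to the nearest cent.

Failure-to-file: 4 × 4.5% × £470,000.00 = £84,600.00 (under the 22.5% cap)
Failure-to-pay penalty: 4 × 0.25% × £470,000.00 = £4,700.00
Interest (5.4%/yr ÷ 12 = 0.45%/month): £470,000.00 × ((1 + 0.0045)^4 − 1) = £8,517.2765…
Penalties + interest = £89,300.0000 + £8,517.2765… = £97,817.28

£97,817.28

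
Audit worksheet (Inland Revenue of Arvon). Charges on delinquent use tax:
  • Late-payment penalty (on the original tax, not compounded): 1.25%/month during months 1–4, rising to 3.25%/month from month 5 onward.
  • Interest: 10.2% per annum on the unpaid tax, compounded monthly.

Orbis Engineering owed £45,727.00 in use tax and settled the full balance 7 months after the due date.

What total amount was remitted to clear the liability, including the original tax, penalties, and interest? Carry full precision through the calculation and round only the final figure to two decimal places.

£55,262.86

Penalty, months 1–4: 4 × 1.25% × £45,727.00 = £2,286.35
Penalty, months 5–7: 3 × 3.25% × £45,727.00 = £4,458.38…
Interest (10.2%/yr ÷ 12 = 0.85%/month): £45,727.00 × ((1 + 0.0085)^7 − 1) = £2,791.1271…
Total = £45,727.00 + £6,744.7325 + £2,791.1271… = £55,262.86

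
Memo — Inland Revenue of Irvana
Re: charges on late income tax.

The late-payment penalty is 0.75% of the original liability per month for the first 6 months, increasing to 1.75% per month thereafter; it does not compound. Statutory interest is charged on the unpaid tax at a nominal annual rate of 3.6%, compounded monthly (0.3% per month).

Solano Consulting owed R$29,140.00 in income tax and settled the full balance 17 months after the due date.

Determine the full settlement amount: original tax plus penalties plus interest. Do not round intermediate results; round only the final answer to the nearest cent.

Penalty, months 1–6: 6 × 0.75% × R$29,140.00 = R$1,311.30
Penalty, months 7–17: 11 × 1.75% × R$29,140.00 = R$5,609.45
Interest: R$29,140.00 × ((1 + 0.003)^17 − 1) = R$29,140.00 × 0.0522426… = R$1,522.3480…
Total = R$29,140.00 + R$6,920.7500 + R$1,522.3480… = R$37,583.10

R$37,583.10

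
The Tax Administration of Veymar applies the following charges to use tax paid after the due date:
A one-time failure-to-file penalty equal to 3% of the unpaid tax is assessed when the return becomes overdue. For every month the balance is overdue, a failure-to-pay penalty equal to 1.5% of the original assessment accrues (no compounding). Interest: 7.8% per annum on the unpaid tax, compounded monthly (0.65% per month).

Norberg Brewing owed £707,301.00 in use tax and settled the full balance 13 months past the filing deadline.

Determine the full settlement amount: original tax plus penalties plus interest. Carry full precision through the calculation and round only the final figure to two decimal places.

Failure-to-file penalty: 3% × £707,301.00 = £21,219.03
Failure-to-pay penalty = 1.5% × £707,301.00 × 13 mo = £137,923.70…
Interest: £707,301.00 × ((1 + 0.0065)^13 − 1) = £707,301.00 × 0.0878753… = £62,154.3117…
Total = £707,301.00 + £159,142.7250 + £62,154.3117… = £928,598.04

£928,598.04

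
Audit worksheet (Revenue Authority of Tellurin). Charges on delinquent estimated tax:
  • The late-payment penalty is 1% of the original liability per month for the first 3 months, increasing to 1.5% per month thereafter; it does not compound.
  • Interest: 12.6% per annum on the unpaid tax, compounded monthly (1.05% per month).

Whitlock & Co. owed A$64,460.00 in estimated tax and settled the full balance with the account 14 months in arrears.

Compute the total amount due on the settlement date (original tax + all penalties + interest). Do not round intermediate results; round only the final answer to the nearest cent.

Penalty, months 1–3: 3 × 1% × A$64,460.00 = A$1,933.80
Penalty, months 4–14: 11 × 1.5% × A$64,460.00 = A$10,635.90
Interest: A$64,460.00 × ((1 + 0.0105)^14 − 1) = A$64,460.00 × 0.1574666… = A$10,150.2940…
Total = A$64,460.00 + A$12,569.7000 + A$10,150.2940… = A$87,179.99

A$87,179.99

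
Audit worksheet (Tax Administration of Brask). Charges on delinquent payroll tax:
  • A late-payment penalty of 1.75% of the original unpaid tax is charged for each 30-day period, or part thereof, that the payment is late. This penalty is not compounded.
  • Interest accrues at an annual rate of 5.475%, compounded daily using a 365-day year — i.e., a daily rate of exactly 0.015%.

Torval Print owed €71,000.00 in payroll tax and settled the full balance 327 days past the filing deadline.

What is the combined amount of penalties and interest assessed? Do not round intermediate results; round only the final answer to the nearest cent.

€17,236.60

Penalty periods: ⌈327/30⌉ = 11; penalty = 11 × 1.75% × €71,000.00 = €13,667.50
Interest: €71,000.00 × ((1 + 0.00015)^327 − 1) = €71,000.00 × 0.05026900… = €3,569.0990…
Penalties + interest = €13,667.5000 + €3,569.0990… = €17,236.60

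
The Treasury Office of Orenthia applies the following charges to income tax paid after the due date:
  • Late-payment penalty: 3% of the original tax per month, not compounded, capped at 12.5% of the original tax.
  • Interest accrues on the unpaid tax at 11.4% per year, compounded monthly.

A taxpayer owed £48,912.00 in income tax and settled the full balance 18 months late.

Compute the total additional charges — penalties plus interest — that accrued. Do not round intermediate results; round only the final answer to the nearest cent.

£15,188.81

Penalty (uncapped): 18 × 3% × £48,912.00 = £26,412.48; cap = 12.5% × £48,912.00 = £6,114.00 → penalty = £6,114.00
Interest (11.4%/yr ÷ 12 = 0.95%/month): £48,912.00 × ((1 + 0.0095)^18 − 1) = £9,074.8130…
Penalties + interest = £6,114.0000 + £9,074.8130… = £15,188.81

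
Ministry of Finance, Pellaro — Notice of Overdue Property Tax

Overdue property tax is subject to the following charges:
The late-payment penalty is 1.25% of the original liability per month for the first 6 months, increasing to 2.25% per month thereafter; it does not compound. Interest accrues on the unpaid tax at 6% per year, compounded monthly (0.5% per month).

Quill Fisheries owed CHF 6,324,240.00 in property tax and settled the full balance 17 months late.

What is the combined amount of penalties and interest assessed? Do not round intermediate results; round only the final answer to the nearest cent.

CHF 2,599,177.31

Penalty, months 1–6: 6 × 1.25% × CHF 6,324,240.00 = CHF 474,318.00
Penalty, months 7–17: 11 × 2.25% × CHF 6,324,240.00 = CHF 1,565,249.40
Interest: CHF 6,324,240.00 × ((1 + 0.005)^17 − 1) = CHF 6,324,240.00 × 0.0884865… = CHF 559,609.9072…
Penalties + interest = CHF 2,039,567.4000 + CHF 559,609.9072… = CHF 2,599,177.31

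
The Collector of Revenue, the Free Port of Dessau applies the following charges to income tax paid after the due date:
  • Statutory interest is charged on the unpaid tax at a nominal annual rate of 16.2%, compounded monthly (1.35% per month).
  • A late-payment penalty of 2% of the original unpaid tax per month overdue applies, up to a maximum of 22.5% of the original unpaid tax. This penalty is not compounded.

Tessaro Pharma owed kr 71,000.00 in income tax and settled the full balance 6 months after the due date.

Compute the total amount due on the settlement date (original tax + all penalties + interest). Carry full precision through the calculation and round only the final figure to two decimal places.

kr 85,468.63

Penalty: 6 × 2% × kr 71,000.00 = kr 8,520.00 (below the 22.5% cap of kr 15,975.00)
Interest: kr 71,000.00 × ((1 + 0.0135)^6 − 1) = kr 71,000.00 × 0.0837835… = kr 5,948.6255…
Total = kr 71,000.00 + kr 8,520.0000 + kr 5,948.6255… = kr 85,468.63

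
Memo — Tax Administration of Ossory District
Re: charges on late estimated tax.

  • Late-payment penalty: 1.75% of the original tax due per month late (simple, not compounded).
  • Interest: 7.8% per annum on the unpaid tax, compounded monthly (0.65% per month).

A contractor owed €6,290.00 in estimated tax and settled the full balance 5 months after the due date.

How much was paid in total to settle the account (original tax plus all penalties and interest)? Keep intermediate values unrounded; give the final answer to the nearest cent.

Late-payment penalty = 1.75% × €6,290.00 × 5 mo = €550.38…
Interest: €6,290.00 × ((1 + 0.0065)^5 − 1) = €6,290.00 × 0.0329253… = €207.0999…
Total = €6,290.00 + €550.3750 + €207.0999… = €7,047.47

€7,047.47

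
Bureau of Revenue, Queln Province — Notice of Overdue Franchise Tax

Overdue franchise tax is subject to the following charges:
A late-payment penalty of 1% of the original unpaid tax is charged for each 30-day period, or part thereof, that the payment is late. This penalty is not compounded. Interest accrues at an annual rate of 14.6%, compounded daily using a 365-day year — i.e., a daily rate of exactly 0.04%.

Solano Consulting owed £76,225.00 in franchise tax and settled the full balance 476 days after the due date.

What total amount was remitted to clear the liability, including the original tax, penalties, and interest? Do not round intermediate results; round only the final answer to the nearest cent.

£104,404.42

Penalty periods: ⌈476/30⌉ = 16; penalty = 16 × 1% × £76,225.00 = £12,196.00
Interest: £76,225.00 × ((1 + 0.0004)^476 − 1) = £76,225.00 × 0.20968734… = £15,983.4175…
Total = £76,225.00 + £12,196.0000 + £15,983.4175… = £104,404.42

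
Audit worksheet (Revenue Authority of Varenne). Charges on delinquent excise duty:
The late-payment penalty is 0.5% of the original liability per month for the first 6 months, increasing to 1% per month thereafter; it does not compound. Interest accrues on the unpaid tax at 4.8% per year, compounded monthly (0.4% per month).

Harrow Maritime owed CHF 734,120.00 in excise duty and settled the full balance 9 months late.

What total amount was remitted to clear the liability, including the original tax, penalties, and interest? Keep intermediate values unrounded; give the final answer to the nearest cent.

CHF 805,022.34

Penalty, months 1–6: 6 × 0.5% × CHF 734,120.00 = CHF 22,023.60
Penalty, months 7–9: 3 × 1% × CHF 734,120.00 = CHF 22,023.60
Interest: CHF 734,120.00 × ((1 + 0.004)^9 − 1) = CHF 734,120.00 × 0.0365814… = CHF 26,855.1435…
Total = CHF 734,120.00 + CHF 44,047.2000 + CHF 26,855.1435… = CHF 805,022.34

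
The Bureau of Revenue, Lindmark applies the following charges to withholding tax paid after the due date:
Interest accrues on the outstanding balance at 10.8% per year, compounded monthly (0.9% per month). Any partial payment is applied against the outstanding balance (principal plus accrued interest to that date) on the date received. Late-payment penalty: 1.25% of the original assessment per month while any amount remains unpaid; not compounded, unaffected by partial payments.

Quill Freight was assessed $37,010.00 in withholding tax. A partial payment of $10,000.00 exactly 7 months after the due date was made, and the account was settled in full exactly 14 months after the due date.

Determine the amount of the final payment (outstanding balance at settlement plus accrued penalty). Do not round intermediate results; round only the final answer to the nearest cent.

Balance at month 7: $37,010.0000 × (1 + 0.009)^7 = $39,405.5369…
After $10,000.00 payment: $39,405.5369… − $10,000.00 = $29,405.5369…
Balance at month 14: $29,405.5369… × (1 + 0.009)^7 = $31,308.8616…
Penalty: 14 × 1.25% × $37,010.00 = $6,476.75
Final settlement = outstanding balance + penalty = $31,308.8616… + $6,476.75 = $37,785.61

$37,785.61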